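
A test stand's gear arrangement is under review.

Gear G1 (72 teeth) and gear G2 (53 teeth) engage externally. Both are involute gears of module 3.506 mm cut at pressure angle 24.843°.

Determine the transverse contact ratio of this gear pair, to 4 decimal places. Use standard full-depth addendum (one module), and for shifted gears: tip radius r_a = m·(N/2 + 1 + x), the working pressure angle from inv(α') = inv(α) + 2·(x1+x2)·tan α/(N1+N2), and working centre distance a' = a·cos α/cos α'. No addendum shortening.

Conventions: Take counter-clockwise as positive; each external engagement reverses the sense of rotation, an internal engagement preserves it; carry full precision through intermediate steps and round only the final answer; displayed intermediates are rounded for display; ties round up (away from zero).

topology: single-mesh involute geometry — m = 3.506, 72T/53T pair
base radii: r_b1 = 114.536278, r_b2 = 84.311427
tip radii: r_a1 = 129.722000, r_a2 = 96.415000
no profile shift: α' = α, a' = a
action lengths: √(r_a1²−r_b1²) = 60.903517, √(r_a2²−r_b2²) = 46.770028
base pitch p_b = π·m·cos α = 9.995176
CR = (60.903517 + 46.770028 − 219.125000·sin 24.84300°)/9.995176 = 1.561938
contact ratio ≈ 1.5619

1.5619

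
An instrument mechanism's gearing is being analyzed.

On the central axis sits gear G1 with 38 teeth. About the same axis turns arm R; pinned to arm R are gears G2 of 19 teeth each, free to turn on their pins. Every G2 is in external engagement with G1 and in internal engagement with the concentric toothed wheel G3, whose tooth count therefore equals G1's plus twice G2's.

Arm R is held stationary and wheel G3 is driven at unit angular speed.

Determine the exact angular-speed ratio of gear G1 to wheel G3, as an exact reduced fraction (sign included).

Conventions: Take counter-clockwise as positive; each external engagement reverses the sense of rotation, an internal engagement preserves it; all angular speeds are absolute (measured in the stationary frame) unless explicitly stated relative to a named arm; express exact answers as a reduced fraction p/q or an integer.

-2

class = planetary set [G3 = 38+2·19 = 76; Willis about the carrier]
ring teeth: 38 + 2·19 = 76
38(ω_sun−ω_arm) = −76(ω_ring−ω_arm),  ω_arm = 0, ω_ring = 1
ω_sun = 0 − (76/38)(1−0) = -2
ω_out/ω_in = -2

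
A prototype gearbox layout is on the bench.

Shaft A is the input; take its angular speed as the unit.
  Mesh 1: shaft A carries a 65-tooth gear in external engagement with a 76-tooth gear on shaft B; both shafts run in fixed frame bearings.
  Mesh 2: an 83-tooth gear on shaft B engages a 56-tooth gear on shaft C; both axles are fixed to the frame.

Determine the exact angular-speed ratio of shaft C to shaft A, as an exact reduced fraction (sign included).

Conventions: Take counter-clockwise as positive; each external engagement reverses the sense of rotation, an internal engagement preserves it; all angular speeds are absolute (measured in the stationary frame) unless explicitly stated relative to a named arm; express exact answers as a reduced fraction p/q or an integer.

class = fixed-axis compound train [2 meshes; 2 ratios multiply, 2 sense flips]
mesh 1 [65T→76T]: running ratio 65/76, sense −
mesh 2 [83T→56T]: running ratio 5395/4256, sense +
ω_out/ω_in = 5395/4256

5395/4256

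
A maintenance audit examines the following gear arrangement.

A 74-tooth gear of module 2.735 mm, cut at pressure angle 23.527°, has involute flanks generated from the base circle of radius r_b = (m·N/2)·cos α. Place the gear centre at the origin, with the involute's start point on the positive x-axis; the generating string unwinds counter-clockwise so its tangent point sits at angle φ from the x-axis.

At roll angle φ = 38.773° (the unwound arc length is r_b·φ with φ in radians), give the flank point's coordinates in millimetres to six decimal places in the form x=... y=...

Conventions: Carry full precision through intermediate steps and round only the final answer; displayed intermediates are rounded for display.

x=111.656549 y=9.152646

topology: single-mesh involute geometry — m = 2.735, N = 74
pitch radius r_p = m·N/2 = 2.735·74/2 = 101.195000
base radius r_b = r_p·cos α = 101.195000·cos 23.527° = 92.782869
roll angle φ = 38.773° = 0.67671651 rad
x = r_b·(cos φ + φ·sin φ) = 111.656549
y = r_b·(sin φ − φ·cos φ) = 9.152646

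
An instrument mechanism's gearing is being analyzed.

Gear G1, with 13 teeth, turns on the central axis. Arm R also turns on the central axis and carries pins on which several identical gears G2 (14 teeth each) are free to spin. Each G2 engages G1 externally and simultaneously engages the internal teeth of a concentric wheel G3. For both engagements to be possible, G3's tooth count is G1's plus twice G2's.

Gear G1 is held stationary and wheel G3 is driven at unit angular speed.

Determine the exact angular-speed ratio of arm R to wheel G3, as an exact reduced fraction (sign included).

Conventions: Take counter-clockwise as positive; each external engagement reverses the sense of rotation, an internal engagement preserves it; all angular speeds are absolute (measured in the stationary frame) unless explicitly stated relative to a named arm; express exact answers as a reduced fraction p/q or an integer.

41/54

topology: planetary set — G1 13T / G2 14T / G3 41T, arm = carrier (Willis)
ring teeth: 13 + 2·14 = 41
13(ω_sun−ω_arm) = −41(ω_ring−ω_arm),  ω_sun = 0, ω_ring = 1
13(0−ω_arm) = −41(1−ω_arm)  ⇒  54·ω_arm = 41  ⇒  ω_arm = 41/54
ω_out/ω_in = 41/54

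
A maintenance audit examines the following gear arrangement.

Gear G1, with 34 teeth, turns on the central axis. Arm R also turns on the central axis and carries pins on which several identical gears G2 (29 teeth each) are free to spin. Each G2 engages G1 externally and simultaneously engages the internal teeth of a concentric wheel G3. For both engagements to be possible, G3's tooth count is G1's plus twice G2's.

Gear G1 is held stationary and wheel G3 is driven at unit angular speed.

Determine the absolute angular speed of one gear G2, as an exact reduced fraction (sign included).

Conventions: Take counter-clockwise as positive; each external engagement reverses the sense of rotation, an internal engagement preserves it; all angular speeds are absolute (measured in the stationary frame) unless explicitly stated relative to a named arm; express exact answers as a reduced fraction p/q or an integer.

46/29

class = planetary set [G3 = 34+2·29 = 92; Willis about the carrier]
ring teeth: 34 + 2·29 = 92
34(ω_sun−ω_arm) = −92(ω_ring−ω_arm),  ω_sun = 0, ω_ring = 1
34(0−ω_arm) = −92(1−ω_arm)  ⇒  126·ω_arm = 92  ⇒  ω_arm = 46/63
sun–planet mesh: 34·(0−46/63) = −29·(ω_p−ω_arm)  ⇒  ω_p−ω_arm = 1564/1827
ω_p = 46/63 + 1564/1827 = 46/29
exact speed ratio = 46/29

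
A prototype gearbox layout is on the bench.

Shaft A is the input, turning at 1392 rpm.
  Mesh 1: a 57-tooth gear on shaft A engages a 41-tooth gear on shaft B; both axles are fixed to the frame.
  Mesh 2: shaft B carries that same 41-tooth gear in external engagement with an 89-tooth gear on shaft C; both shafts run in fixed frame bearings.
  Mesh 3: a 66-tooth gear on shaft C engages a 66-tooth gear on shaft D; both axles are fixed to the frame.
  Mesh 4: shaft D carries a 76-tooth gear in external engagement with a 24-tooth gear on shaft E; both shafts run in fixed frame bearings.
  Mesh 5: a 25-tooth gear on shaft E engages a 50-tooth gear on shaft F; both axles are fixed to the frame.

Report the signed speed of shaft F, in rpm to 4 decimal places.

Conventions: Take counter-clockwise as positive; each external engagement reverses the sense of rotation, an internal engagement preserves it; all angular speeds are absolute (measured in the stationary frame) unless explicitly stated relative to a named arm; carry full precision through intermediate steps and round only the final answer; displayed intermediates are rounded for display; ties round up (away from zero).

recognized (6 fixed axles, 5 meshes): fixed-axis compound train
mesh 1 [57T→41T]: ω = 1392.0000×57/41 = 1935.2195 rpm, sense flips to −
mesh 2 [41T→89T]: ω = 1935.2195×41/89 = 891.5056 rpm, sense flips to +
mesh 3 [66T→66T]: ω = 891.5056×66/66 = 891.5056 rpm, sense flips to −
mesh 4 [76T→24T]: ω = 891.5056×76/24 = 2823.1011 rpm, sense flips to +
mesh 5 [25T→50T]: ω = 2823.1011×25/50 = 1411.5506 rpm, sense flips to −
signed output speed = -1411.5506 rpm

-1411.5506 rpm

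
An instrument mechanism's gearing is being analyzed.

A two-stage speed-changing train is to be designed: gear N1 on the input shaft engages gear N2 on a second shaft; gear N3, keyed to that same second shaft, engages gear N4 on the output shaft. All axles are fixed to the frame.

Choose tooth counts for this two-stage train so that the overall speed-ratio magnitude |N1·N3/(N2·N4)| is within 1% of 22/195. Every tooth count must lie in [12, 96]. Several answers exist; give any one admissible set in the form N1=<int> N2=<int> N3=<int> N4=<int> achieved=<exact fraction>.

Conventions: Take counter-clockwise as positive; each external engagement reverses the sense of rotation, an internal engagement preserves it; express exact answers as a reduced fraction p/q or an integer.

design class (target 22/195): fixed-axis compound train
target = 22/195 in lowest terms: an exact hit needs N1·N3 = k·22 and N2·N4 = k·195 for one integer k, every count in [12, 96]; additionally prefer no 1:1 stage (N1 ≠ N2, N3 ≠ N4)
k = 1…11: no 1:1-free in-range split of k·22 and k·195 into factor pairs; take k = 12
k = 12: N1·N3 = 264 = 12·22, N2·N4 = 2340 = 26·90
achieved = 12·22/(26·90) = 22/195; |achieved − target| = 0 ≤ 11/9750 ✓

N1=12 N2=26 N3=22 N4=90 achieved=22/195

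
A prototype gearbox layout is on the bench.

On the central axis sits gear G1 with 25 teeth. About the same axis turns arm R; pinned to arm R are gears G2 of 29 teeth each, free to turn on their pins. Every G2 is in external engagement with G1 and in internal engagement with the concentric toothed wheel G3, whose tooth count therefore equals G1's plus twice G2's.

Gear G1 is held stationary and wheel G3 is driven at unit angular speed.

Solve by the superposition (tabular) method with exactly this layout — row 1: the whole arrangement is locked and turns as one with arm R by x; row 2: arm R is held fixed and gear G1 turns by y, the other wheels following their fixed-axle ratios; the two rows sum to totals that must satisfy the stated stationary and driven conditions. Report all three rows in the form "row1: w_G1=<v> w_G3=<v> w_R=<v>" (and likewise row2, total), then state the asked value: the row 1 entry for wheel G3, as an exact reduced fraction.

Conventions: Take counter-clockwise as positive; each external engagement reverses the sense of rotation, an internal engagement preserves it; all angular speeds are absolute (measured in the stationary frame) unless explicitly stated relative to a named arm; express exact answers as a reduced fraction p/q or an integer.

class = planetary set [G3 = 25+2·29 = 83; Willis about the carrier]
superposition row 1 [locked train]: every member turns x
row 2 — arm fixed, fixed-axis ratios: sun y, ring −(25/83)·y, arm 0
boundary: total ω_sun = x + y = 0 and total ω_ring = x − (25/83)·y = 1  ⇒  y = -83/108, x = 83/108
row 2 ring = −(25/83)·(-83/108) = 25/108
totals (row 1 + row 2): sun 83/108 + (-83/108) = 0, ring 83/108 + 25/108 = 1, arm 83/108 + 0 = 83/108
asked cell (row1, ring) = 83/108

row1: w_G1=83/108 w_G3=83/108 w_R=83/108
row2: w_G1=-83/108 w_G3=25/108 w_R=0
total: w_G1=0 w_G3=1 w_R=83/108
asked value: 83/108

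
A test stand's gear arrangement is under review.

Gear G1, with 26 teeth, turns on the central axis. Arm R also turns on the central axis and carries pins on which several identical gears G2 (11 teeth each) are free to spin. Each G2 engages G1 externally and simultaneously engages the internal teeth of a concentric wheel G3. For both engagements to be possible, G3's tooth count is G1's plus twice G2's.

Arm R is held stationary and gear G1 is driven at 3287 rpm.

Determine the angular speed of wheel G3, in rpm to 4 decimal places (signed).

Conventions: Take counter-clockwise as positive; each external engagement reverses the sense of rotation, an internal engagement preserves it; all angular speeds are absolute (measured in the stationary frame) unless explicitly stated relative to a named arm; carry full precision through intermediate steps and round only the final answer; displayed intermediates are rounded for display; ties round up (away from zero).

planetary set (26T centre, 11T on arm, 48T internal) — Willis relation
normalise by the input: solve with ω_sun = 1, then scale by 3287 rpm
ring teeth: 26 + 2·11 = 48
26(ω_sun−ω_arm) = −48(ω_ring−ω_arm),  ω_arm = 0, ω_sun = 1
ω_ring = 0 − (26/48)(1−0) = -13/24
scale: ω_ring = -13/24 × 3287 rpm = -1780.4583 rpm

-1780.4583 rpm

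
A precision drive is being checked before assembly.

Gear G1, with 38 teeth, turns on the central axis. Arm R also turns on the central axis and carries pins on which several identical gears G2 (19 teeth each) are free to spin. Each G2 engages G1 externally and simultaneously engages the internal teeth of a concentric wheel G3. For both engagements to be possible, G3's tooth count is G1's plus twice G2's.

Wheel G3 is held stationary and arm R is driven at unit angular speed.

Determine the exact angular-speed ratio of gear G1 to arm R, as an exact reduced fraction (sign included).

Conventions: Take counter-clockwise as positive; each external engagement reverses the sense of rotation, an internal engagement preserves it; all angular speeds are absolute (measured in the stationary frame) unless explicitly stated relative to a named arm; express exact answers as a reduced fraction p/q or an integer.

planetary set (38T centre, 19T on arm, 76T internal) — Willis relation
ring teeth: 38 + 2·19 = 76
38(ω_sun−ω_arm) = −76(ω_ring−ω_arm),  ω_ring = 0, ω_arm = 1
ω_sun = 1 − (76/38)(0−1) = 3
ω_out/ω_in = 3

3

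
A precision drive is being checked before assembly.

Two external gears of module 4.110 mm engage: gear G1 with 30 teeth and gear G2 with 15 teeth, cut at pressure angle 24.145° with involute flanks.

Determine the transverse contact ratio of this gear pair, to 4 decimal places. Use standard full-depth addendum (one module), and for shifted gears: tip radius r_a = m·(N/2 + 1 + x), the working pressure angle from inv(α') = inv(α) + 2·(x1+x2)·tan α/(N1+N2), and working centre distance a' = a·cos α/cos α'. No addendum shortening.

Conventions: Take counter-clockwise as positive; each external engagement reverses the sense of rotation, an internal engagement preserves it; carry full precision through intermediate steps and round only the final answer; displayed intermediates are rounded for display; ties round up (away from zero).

recognized (one external pair, fixed centres): single-mesh tooth geometry, m = 4.110, N1 = 30, N2 = 15
base radii: r_b1 = 56.256438, r_b2 = 28.128219
tip radii: r_a1 = 65.760000, r_a2 = 34.935000
no profile shift: α' = α, a' = a
action lengths: √(r_a1²−r_b1²) = 34.052764, √(r_a2²−r_b2²) = 20.718531
base pitch p_b = π·m·cos α = 11.782321
CR = (34.052764 + 20.718531 − 92.475000·sin 24.14500°)/11.782321 = 1.438142
contact ratio ≈ 1.4381

1.4381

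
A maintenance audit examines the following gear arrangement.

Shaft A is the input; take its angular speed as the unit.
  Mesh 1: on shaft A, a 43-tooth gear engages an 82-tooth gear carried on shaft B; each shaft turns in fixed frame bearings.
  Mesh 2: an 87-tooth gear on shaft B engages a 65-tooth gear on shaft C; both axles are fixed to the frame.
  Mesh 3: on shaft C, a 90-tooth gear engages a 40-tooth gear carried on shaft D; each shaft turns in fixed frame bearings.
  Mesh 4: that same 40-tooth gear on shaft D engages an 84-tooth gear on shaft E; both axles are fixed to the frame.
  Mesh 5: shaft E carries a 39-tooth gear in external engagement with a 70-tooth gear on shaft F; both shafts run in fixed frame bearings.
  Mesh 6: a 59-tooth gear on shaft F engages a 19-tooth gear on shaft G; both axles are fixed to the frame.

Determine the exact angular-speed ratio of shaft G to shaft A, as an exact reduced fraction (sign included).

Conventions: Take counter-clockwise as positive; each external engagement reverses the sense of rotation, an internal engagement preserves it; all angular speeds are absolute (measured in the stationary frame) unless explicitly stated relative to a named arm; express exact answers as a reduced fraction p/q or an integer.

1986471/1526840

class = fixed-axis compound train [6 meshes; 6 ratios multiply, 6 sense flips]
mesh 1 [43T→82T]: running ratio 43/82, sense −
mesh 2 [87T→65T]: running ratio 3741/5330, sense +
mesh 3 [90T→40T]: running ratio 33669/21320, sense −
mesh 4 [40T→84T]: running ratio 11223/14924, sense +
mesh 5 [39T→70T]: running ratio 33669/80360, sense −
mesh 6 [59T→19T]: running ratio 1986471/1526840, sense +
ω_out/ω_in = 1986471/1526840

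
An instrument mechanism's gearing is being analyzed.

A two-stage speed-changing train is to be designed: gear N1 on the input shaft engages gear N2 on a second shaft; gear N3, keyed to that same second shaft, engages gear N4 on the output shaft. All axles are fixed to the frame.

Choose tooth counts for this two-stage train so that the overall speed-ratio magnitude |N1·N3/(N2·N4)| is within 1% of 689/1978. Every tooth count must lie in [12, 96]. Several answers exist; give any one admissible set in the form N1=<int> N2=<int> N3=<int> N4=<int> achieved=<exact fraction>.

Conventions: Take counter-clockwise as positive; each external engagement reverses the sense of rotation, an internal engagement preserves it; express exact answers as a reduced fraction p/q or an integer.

N1=13 N2=23 N3=53 N4=86 achieved=689/1978

class = fixed-axis compound train [2-stage, 689/1978 wanted]
target = 689/1978 in lowest terms: an exact hit needs N1·N3 = k·689 and N2·N4 = k·1978 for one integer k, every count in [12, 96]; additionally prefer no 1:1 stage (N1 ≠ N2, N3 ≠ N4)
k = 1: N1·N3 = 689 = 13·53, N2·N4 = 1978 = 23·86
achieved = 13·53/(23·86) = 689/1978; |achieved − target| = 0 ≤ 689/197800 ✓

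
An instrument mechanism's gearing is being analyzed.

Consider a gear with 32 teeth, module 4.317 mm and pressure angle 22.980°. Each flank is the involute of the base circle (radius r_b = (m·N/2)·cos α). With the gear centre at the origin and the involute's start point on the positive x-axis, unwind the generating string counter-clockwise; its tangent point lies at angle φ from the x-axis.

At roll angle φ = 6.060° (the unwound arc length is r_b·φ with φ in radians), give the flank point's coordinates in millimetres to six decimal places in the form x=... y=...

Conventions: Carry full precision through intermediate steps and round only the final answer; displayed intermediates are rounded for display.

single-mesh involute tooth geometry (32T wheel at module 4.317)
pitch radius r_p = m·N/2 = 4.317·32/2 = 69.072000
base radius r_b = r_p·cos α = 69.072000·cos 22.980° = 63.590528
roll angle φ = 6.060° = 0.10576695 rad
x = r_b·(cos φ + φ·sin φ) = 63.945216
y = r_b·(sin φ − φ·cos φ) = 0.025052

x=63.945216 y=0.025052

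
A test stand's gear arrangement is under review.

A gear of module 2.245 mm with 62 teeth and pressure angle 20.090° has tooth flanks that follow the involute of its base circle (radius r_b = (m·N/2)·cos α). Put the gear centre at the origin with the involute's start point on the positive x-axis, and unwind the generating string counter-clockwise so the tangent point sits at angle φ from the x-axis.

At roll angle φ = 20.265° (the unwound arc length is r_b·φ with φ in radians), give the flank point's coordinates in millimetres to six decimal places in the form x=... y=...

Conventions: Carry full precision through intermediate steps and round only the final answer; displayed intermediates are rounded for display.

topology: single-mesh involute geometry — m = 2.245, N = 62
pitch radius r_p = m·N/2 = 2.245·62/2 = 69.595000
base radius r_b = r_p·cos α = 69.595000·cos 20.090° = 65.360438
roll angle φ = 20.265° = 0.35369097 rad
x = r_b·(cos φ + φ·sin φ) = 69.321675
y = r_b·(sin φ − φ·cos φ) = 0.951969

x=69.321675 y=0.951969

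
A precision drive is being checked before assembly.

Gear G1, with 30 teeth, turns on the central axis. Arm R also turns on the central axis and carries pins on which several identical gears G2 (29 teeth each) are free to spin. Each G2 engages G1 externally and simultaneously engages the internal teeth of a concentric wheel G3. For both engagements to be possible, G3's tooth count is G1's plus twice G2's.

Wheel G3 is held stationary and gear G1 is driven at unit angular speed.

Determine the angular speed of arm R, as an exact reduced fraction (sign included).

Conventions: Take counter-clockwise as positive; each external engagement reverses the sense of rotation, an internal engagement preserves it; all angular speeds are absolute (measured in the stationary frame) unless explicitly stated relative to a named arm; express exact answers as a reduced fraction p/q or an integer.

recognized (axles ride arm R): planetary set, 30/29/88 teeth
ring teeth: 30 + 2·29 = 88
30(ω_sun−ω_arm) = −88(ω_ring−ω_arm),  ω_ring = 0, ω_sun = 1
30(1−ω_arm) = −88(0−ω_arm)  ⇒  118·ω_arm = 30  ⇒  ω_arm = 15/59
exact speed ratio = 15/59

15/59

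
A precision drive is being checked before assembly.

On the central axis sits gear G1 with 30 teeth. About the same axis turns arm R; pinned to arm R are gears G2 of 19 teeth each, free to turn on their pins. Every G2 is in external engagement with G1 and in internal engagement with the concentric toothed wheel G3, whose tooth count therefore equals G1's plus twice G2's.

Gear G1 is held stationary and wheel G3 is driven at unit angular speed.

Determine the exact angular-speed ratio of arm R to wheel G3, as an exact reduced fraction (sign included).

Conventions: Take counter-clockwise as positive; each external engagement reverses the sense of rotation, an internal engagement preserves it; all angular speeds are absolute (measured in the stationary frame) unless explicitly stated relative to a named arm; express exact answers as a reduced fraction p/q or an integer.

class = planetary set [G3 = 30+2·19 = 68; Willis about the carrier]
ring teeth: 30 + 2·19 = 68
30(ω_sun−ω_arm) = −68(ω_ring−ω_arm),  ω_sun = 0, ω_ring = 1
30(0−ω_arm) = −68(1−ω_arm)  ⇒  98·ω_arm = 68  ⇒  ω_arm = 34/49
ω_out/ω_in = 34/49

34/49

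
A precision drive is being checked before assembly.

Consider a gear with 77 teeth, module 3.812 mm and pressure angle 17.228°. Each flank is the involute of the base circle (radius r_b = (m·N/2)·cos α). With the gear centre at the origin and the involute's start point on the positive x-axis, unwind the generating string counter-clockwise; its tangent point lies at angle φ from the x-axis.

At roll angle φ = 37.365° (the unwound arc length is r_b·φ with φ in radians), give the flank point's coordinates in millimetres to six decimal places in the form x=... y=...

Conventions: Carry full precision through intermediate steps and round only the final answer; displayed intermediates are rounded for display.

class = single-mesh tooth geometry [base-circle involute, m = 3.812, 77T]
pitch radius r_p = m·N/2 = 3.812·77/2 = 146.762000
base radius r_b = r_p·cos α = 146.762000·cos 17.228° = 140.177338
roll angle φ = 37.365° = 0.65214228 rad
x = r_b·(cos φ + φ·sin φ) = 166.890150
y = r_b·(sin φ − φ·cos φ) = 12.416519

x=166.890150 y=12.416519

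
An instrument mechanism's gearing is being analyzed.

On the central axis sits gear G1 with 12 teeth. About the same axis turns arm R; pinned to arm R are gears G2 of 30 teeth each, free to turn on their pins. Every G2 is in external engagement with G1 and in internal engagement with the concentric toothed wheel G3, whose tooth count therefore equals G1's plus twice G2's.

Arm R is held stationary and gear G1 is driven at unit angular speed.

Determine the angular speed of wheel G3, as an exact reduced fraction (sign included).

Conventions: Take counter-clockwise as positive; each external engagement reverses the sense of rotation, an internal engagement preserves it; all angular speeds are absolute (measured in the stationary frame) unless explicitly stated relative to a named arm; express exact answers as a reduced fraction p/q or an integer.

-1/6

planetary set (12T centre, 30T on arm, 72T internal) — Willis relation
ring teeth: 12 + 2·30 = 72
12(ω_sun−ω_arm) = −72(ω_ring−ω_arm),  ω_arm = 0, ω_sun = 1
ω_ring = 0 − (12/72)(1−0) = -1/6
exact speed ratio = -1/6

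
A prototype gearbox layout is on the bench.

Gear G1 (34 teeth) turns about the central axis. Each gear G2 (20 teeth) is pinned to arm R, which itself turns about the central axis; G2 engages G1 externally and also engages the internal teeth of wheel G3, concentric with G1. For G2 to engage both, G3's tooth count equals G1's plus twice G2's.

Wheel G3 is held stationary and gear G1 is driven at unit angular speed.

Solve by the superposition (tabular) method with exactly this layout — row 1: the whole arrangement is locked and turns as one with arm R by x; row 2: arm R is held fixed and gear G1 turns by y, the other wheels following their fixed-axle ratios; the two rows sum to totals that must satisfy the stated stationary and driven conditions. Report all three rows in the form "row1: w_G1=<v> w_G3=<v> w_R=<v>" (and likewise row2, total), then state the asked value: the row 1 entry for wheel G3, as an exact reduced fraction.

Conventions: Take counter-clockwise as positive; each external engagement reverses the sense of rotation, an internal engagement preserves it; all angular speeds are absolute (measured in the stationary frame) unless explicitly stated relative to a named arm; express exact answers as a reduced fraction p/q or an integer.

row1: w_G1=17/54 w_G3=17/54 w_R=17/54
row2: w_G1=37/54 w_G3=-17/54 w_R=0
total: w_G1=1 w_G3=0 w_R=17/54
asked value: 17/54

class = planetary set [G3 = 34+2·20 = 74; Willis about the carrier]
row 1: whole set turns with the arm by x
row 2 (arm held, sun turns y): ω_ring = −(34/74)·y, ω_arm = 0
boundary: total ω_ring = x − (34/74)·y = 0 and total ω_sun = x + y = 1  ⇒  y = 37/54, x = 17/54
row 2 ring = −(34/74)·37/54 = -17/54
totals (row 1 + row 2): sun 17/54 + 37/54 = 1, ring 17/54 + (-17/54) = 0, arm 17/54 + 0 = 17/54
asked cell (row1, ring) = 17/54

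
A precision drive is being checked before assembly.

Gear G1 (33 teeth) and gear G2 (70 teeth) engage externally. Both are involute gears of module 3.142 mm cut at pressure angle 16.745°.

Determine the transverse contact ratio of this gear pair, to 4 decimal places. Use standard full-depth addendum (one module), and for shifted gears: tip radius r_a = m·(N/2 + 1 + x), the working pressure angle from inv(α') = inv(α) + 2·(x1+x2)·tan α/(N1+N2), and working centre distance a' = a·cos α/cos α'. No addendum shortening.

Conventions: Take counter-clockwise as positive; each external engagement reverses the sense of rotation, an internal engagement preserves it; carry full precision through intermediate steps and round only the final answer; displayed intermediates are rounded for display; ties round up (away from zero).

1.9367

topology: single-mesh involute geometry — m = 3.142, 33T/70T pair
base radii: r_b1 = 49.644676, r_b2 = 105.306888
tip radii: r_a1 = 54.985000, r_a2 = 113.112000
no profile shift: α' = α, a' = a
action lengths: √(r_a1²−r_b1²) = 23.638029, √(r_a2²−r_b2²) = 41.289029
base pitch p_b = π·m·cos α = 9.452324
CR = (23.638029 + 41.289029 − 161.813000·sin 16.74500°)/9.452324 = 1.936738
contact ratio ≈ 1.9367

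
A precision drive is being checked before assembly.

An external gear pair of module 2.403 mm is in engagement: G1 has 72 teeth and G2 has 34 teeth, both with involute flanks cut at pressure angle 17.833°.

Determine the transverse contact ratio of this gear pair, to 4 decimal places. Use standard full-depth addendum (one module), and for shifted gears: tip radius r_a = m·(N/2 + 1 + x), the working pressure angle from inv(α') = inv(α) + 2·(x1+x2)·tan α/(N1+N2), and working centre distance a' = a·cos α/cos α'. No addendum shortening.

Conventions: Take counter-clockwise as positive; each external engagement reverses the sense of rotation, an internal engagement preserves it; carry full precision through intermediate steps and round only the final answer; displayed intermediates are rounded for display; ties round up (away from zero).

1.8717

recognized (one external pair, fixed centres): single-mesh tooth geometry, m = 2.403, N1 = 72, N2 = 34
base radii: r_b1 = 82.351565, r_b2 = 38.888239
tip radii: r_a1 = 88.911000, r_a2 = 43.254000
no profile shift: α' = α, a' = a
action lengths: √(r_a1²−r_b1²) = 33.516947, √(r_a2²−r_b2²) = 18.937091
base pitch p_b = π·m·cos α = 7.186530
CR = (33.516947 + 18.937091 − 127.359000·sin 17.83300°)/7.186530 = 1.871718
contact ratio ≈ 1.8717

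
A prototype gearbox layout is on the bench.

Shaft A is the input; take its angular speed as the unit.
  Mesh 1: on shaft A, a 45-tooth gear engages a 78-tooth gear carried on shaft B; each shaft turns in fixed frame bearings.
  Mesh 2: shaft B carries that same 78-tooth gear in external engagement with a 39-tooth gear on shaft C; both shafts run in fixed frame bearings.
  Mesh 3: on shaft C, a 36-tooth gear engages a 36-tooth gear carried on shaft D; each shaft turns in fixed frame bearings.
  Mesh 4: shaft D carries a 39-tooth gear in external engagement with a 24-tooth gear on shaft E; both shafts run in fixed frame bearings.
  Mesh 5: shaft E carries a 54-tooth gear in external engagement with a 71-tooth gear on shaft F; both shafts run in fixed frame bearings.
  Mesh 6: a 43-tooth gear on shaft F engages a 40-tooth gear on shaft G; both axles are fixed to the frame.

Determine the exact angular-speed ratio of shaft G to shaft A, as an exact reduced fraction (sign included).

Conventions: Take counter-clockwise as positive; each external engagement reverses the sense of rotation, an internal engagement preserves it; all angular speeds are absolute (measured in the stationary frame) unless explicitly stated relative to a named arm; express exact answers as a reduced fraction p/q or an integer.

class = fixed-axis compound train [6 meshes; 6 ratios multiply, 6 sense flips]
mesh 1 [45T→78T]: running ratio 15/26, sense −
mesh 2 [78T→39T]: running ratio 15/13, sense +
mesh 3 [36T→36T]: running ratio 15/13, sense −
mesh 4 [39T→24T]: running ratio 15/8, sense +
mesh 5 [54T→71T]: running ratio 405/284, sense −
mesh 6 [43T→40T]: running ratio 3483/2272, sense +
ω_out/ω_in = 3483/2272

3483/2272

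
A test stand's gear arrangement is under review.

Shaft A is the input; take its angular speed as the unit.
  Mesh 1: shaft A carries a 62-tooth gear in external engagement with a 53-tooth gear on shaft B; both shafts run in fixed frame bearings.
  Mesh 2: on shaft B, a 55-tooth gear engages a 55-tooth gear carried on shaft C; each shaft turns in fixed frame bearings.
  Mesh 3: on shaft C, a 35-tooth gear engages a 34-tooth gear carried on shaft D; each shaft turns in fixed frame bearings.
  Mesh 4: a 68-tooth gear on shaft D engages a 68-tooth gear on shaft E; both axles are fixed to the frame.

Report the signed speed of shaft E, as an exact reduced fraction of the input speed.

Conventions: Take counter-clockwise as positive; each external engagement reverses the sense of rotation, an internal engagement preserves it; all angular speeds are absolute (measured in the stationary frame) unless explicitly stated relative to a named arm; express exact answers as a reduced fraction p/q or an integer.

1085/901

4-mesh fixed-axis compound train (all bearings frame-fixed)
mesh 1 [62T→53T]: |ω|/ω_in = 1×62/53 = 62/53, sense flips to −
mesh 2 [55T→55T]: |ω|/ω_in = (62/53)×55/55 = 62/53, sense flips to +
mesh 3 [35T→34T]: |ω|/ω_in = (62/53)×35/34 = 1085/901, sense flips to −
mesh 4 [68T→68T]: |ω|/ω_in = (1085/901)×68/68 = 1085/901, sense flips to +
signed output speed (× input speed) = 1085/901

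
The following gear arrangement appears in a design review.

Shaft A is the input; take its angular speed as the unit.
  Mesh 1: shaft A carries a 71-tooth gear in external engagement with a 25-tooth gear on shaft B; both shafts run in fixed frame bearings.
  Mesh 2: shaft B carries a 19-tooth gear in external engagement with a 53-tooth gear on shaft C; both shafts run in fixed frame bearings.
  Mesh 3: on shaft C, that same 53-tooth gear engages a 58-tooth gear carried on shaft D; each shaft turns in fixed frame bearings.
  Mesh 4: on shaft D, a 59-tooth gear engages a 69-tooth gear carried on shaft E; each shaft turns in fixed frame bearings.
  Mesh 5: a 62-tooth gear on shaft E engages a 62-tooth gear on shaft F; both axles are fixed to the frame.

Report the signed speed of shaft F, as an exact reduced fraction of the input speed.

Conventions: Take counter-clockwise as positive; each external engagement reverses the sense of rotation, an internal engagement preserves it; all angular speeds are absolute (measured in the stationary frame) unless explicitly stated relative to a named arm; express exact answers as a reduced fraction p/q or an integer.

5-mesh fixed-axis compound train (all bearings frame-fixed)
mesh 1 [71T→25T]: |ω|/ω_in = 1×71/25 = 71/25, sense flips to −
mesh 2 [19T→53T]: |ω|/ω_in = (71/25)×19/53 = 1349/1325, sense flips to +
mesh 3 [53T→58T]: |ω|/ω_in = (1349/1325)×53/58 = 1349/1450, sense flips to −
mesh 4 [59T→69T]: |ω|/ω_in = (1349/1450)×59/69 = 79591/100050, sense flips to +
mesh 5 [62T→62T]: |ω|/ω_in = (79591/100050)×62/62 = 79591/100050, sense flips to −
signed output speed (× input speed) = -79591/100050

-79591/100050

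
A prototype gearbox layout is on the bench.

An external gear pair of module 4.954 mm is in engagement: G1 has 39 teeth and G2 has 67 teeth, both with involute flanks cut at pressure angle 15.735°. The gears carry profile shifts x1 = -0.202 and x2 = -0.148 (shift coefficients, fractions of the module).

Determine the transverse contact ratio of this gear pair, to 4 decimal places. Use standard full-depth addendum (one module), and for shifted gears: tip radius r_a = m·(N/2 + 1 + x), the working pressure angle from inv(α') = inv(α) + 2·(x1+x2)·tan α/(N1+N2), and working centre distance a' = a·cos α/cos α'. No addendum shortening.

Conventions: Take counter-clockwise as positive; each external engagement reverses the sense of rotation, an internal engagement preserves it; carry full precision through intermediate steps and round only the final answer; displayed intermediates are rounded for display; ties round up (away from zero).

topology: single-mesh involute geometry — m = 4.954, 39T/67T pair
base radii: r_b1 = 92.982925, r_b2 = 159.739897
tip radii: r_a1 = 100.556292, r_a2 = 170.179808
inv(α') = inv(15.735°) + 2·(-0.202-0.148)·tan α/(39+67) = 0.00525842  ⇒  α' = 14.25017°
a' = a·cos α / cos α' = 262.5620·cos 15.735°/cos 14.25017° = 260.745925
action lengths: √(r_a1²−r_b1²) = 38.285030, √(r_a2²−r_b2²) = 58.688436
base pitch p_b = π·m·cos α = 14.980229
CR = (38.285030 + 58.688436 − 260.745925·sin 14.25017°)/14.980229 = 2.188835
contact ratio ≈ 2.1888

2.1888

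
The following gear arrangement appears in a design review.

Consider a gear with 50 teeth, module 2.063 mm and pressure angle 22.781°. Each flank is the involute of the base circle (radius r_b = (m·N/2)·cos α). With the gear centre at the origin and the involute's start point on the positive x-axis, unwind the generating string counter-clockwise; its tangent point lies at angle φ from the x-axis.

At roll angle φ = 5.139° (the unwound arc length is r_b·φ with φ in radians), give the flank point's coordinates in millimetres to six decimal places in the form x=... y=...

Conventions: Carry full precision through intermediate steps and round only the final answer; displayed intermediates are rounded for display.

x=47.742603 y=0.011428

class = single-mesh tooth geometry [base-circle involute, m = 2.063, 50T]
pitch radius r_p = m·N/2 = 2.063·50/2 = 51.575000
base radius r_b = r_p·cos α = 51.575000·cos 22.781° = 47.551717
roll angle φ = 5.139° = 0.08969247 rad
x = r_b·(cos φ + φ·sin φ) = 47.742603
y = r_b·(sin φ − φ·cos φ) = 0.011428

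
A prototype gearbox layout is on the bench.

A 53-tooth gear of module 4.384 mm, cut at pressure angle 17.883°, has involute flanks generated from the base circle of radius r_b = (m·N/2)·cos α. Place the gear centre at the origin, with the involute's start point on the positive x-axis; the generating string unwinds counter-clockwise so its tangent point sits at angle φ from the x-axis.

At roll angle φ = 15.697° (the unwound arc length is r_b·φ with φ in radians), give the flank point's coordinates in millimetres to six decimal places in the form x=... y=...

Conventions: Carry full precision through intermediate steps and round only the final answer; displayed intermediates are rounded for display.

single-mesh involute tooth geometry (53T wheel at module 4.384)
pitch radius r_p = m·N/2 = 4.384·53/2 = 116.176000
base radius r_b = r_p·cos α = 116.176000·cos 17.883° = 110.563021
roll angle φ = 15.697° = 0.27396433 rad
x = r_b·(cos φ + φ·sin φ) = 114.634723
y = r_b·(sin φ − φ·cos φ) = 0.752155

x=114.634723 y=0.752155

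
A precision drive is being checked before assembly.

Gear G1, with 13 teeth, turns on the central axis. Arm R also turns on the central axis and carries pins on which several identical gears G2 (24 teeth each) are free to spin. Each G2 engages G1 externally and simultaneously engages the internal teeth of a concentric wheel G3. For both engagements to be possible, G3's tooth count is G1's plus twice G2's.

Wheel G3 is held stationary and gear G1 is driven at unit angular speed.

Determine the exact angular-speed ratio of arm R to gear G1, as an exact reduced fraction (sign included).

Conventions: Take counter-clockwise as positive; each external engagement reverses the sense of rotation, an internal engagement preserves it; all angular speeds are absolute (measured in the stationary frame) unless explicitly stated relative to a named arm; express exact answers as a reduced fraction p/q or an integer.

class = planetary set [G3 = 13+2·24 = 61; Willis about the carrier]
ring teeth: 13 + 2·24 = 61
13(ω_sun−ω_arm) = −61(ω_ring−ω_arm),  ω_ring = 0, ω_sun = 1
13(1−ω_arm) = −61(0−ω_arm)  ⇒  74·ω_arm = 13  ⇒  ω_arm = 13/74
ω_out/ω_in = 13/74

13/74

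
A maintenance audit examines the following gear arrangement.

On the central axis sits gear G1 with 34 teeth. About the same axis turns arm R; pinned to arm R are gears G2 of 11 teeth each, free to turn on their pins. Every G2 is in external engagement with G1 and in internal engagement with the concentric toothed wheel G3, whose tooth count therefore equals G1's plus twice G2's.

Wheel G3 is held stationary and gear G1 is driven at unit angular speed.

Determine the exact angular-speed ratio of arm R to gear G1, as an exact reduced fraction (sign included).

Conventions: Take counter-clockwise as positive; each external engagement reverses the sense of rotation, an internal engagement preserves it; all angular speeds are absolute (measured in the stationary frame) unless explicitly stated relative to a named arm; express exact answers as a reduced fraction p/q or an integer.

recognized (axles ride arm R): planetary set, 34/11/56 teeth
ring teeth: 34 + 2·11 = 56
34(ω_sun−ω_arm) = −56(ω_ring−ω_arm),  ω_ring = 0, ω_sun = 1
34(1−ω_arm) = −56(0−ω_arm)  ⇒  90·ω_arm = 34  ⇒  ω_arm = 17/45
ω_out/ω_in = 17/45

17/45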